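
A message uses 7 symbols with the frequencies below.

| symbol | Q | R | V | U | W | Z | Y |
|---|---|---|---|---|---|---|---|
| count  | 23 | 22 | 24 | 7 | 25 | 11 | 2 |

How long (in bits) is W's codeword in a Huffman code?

2

Repeatedly merge the two smallest:
combine Y(2), U(7) → 9
combine 9, Z(11) → 20
combine 20, R(22) → 42
combine Q(23), V(24) → 47
combine W(25), 42 → 67
combine 47, 67 → 114
W sits 2 levels below the root, so its codeword is 2 bits.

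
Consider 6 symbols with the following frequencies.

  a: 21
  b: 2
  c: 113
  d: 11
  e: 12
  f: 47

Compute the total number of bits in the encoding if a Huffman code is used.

383

Build the Huffman tree bottom-up:
combine b(2), d(11) → 13
combine e(12), 13 → 25
combine a(21), 25 → 46
combine 46, f(47) → 93
combine 93, c(113) → 206
The encoded length is the sum of every internal node's weight: 13 + 25 + 46 + 93 + 206 = 383 bits.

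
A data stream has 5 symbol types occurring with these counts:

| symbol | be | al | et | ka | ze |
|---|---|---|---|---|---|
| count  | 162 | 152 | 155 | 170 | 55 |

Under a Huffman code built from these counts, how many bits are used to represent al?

3

Huffman merges, smallest pair first:
ze(55) + al(152) → 207
et(155) + be(162) → 317
ka(170) + 207 → 377
317 + 377 → 694
al's leaf is at depth 3, giving a 3-bit codeword.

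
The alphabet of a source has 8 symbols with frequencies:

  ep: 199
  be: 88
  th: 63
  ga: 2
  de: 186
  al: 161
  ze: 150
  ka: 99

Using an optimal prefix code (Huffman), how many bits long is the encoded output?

Build the Huffman tree bottom-up:
merge ga(2) and th(63): 65
merge 65 and be(88): 153
merge ka(99) and ze(150): 249
merge 153 and al(161): 314
merge de(186) and ep(199): 385
merge 249 and 314: 563
merge 385 and 563: 948
Total encoded bits = sum of merged weights = 65 + 153 + 249 + 314 + 385 + 563 + 948 = 2677.

2677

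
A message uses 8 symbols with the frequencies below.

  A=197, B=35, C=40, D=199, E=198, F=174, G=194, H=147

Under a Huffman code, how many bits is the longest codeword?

4

Merge the two lowest-weight nodes at each step:
B(35) + C(40) → 75
75 + H(147) → 222
F(174) + G(194) → 368
A(197) + E(198) → 395
D(199) + 222 → 421
368 + 395 → 763
421 + 763 → 1184
The first pair merged (B, C) ends up deepest, at depth 4.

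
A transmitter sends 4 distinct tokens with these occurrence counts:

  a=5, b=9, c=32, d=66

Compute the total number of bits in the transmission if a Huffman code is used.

172

Merge the two smallest weights repeatedly:
merge a(5) and b(9): 14
merge 14 and c(32): 46
merge 46 and d(66): 112
Each symbol's bit-cost is frequency × depth; summing gives 172 bits (equivalently 14 + 46 + 112).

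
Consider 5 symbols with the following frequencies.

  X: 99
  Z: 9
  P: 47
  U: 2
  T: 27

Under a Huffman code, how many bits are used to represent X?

Repeatedly merge the two smallest:
U(2) + Z(9) → 11
11 + T(27) → 38
38 + P(47) → 85
85 + X(99) → 184
X is a child of the root — depth 1, so its codeword is a single bit.

1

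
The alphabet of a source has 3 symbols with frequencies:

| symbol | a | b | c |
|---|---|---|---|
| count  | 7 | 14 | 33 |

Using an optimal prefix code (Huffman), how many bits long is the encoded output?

75

Greedily combine the two least-frequent nodes:
merge a(7) and b(14): 21
merge 21 and c(33): 54
Total encoded bits = sum of merged weights = 21 + 54 = 75.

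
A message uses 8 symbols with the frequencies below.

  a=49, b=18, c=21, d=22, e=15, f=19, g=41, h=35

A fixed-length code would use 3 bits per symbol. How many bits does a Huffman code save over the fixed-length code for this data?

17

Fixed-length: 3 bits × 220 symbols = 660 bits.
Huffman merges:
combine e(15), b(18) → 33
combine f(19), c(21) → 40
combine d(22), 33 → 55
combine h(35), 40 → 75
combine g(41), a(49) → 90
combine 55, 75 → 130
combine 90, 130 → 220
Huffman total = 33 + 40 + 55 + 75 + 90 + 130 + 220 = 643 bits.
Saving = 660 − 643 = 17 bits.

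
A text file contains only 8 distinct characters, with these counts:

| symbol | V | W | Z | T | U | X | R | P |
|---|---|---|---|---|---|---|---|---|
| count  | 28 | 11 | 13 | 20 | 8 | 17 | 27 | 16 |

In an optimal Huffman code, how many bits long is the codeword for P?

3

Build the tree from the bottom:
U(8) + W(11) → 19
Z(13) + P(16) → 29
X(17) + 19 → 36
T(20) + R(27) → 47
V(28) + 29 → 57
36 + 47 → 83
57 + 83 → 140
The subtree containing P is merged 3 times, so code length = 3.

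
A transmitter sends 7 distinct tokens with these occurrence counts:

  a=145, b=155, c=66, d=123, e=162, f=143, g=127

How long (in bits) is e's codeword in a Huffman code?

Huffman merges, smallest pair first:
merge c(66) and d(123): 189
merge g(127) and f(143): 270
merge a(145) and b(155): 300
merge e(162) and 189: 351
merge 270 and 300: 570
merge 351 and 570: 921
The subtree containing e is merged 2 times, so code length = 2.

2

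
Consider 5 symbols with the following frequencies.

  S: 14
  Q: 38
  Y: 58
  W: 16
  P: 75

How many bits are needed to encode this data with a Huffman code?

425

Merge the two smallest weights repeatedly:
combine S(14), W(16) → 30
combine 30, Q(38) → 68
combine Y(58), 68 → 126
combine P(75), 126 → 201
The encoded length is the sum of every internal node's weight: 30 + 68 + 126 + 201 = 425 bits.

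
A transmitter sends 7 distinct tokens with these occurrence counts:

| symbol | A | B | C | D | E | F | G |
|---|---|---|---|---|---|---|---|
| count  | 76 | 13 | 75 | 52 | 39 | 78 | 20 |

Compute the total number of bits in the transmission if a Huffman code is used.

Build the Huffman tree bottom-up:
B(13) + G(20) → 33
33 + E(39) → 72
D(52) + 72 → 124
C(75) + A(76) → 151
F(78) + 124 → 202
151 + 202 → 353
Each symbol's bit-cost is frequency × depth; summing gives 935 bits (equivalently 33 + 72 + 124 + 151 + 202 + 353).

935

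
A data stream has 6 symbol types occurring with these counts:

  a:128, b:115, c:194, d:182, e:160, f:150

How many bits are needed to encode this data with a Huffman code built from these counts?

2411

Build the Huffman tree bottom-up:
combine b(115), a(128) → 243
combine f(150), e(160) → 310
combine d(182), c(194) → 376
combine 243, 310 → 553
combine 376, 553 → 929
Total encoded bits = sum of merged weights = 243 + 310 + 376 + 553 + 929 = 2411.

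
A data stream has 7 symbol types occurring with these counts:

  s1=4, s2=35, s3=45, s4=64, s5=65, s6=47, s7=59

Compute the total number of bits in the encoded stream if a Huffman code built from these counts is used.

Build the Huffman tree bottom-up:
merge s1(4) and s2(35): 39
merge 39 and s3(45): 84
merge s6(47) and s7(59): 106
merge s4(64) and s5(65): 129
merge 84 and 106: 190
merge 129 and 190: 319
Each symbol's bit-cost is frequency × depth; summing gives 867 bits (equivalently 39 + 84 + 106 + 129 + 190 + 319).

867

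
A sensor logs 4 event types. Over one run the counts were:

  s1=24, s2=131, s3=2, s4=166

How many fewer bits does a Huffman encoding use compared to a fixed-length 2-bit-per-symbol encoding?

Fixed-length: 2 bits × 323 symbols = 646 bits.
Huffman merges:
merge s3(2) and s1(24): 26
merge 26 and s2(131): 157
merge 157 and s4(166): 323
Huffman total = 26 + 157 + 323 = 506 bits.
Saving = 646 − 506 = 140 bits.

140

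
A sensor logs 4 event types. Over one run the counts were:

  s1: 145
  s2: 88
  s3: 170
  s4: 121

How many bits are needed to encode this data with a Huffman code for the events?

Build the Huffman tree bottom-up:
combine s2(88), s4(121) → 209
combine s1(145), s3(170) → 315
combine 209, 315 → 524
Each symbol's bit-cost is frequency × depth; summing gives 1048 bits (equivalently 209 + 315 + 524).

1048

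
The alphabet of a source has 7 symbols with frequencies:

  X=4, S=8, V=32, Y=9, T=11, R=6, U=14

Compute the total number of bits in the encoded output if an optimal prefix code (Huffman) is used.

Build the Huffman tree bottom-up:
X(4) + R(6) → 10
S(8) + Y(9) → 17
10 + T(11) → 21
U(14) + 17 → 31
21 + 31 → 52
V(32) + 52 → 84
Total encoded bits = sum of merged weights = 10 + 17 + 21 + 31 + 52 + 84 = 215.

215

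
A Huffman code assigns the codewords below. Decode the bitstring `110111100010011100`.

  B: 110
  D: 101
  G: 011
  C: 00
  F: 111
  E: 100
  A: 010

Read left to right; each codeword is recognised as soon as it completes (prefix code):
  110→B | 111→F | 100→E | 010→A | 011→G | 100→E
Decoded message: BFEAGE

BFEAGE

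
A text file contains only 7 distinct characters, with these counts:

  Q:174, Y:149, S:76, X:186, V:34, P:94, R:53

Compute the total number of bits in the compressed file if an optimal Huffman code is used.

Greedily combine the two least-frequent nodes:
combine V(34), R(53) → 87
combine S(76), 87 → 163
combine P(94), Y(149) → 243
combine 163, Q(174) → 337
combine X(186), 243 → 429
combine 337, 429 → 766
Each symbol's bit-cost is frequency × depth; summing gives 2025 bits (equivalently 87 + 163 + 243 + 337 + 429 + 766).

2025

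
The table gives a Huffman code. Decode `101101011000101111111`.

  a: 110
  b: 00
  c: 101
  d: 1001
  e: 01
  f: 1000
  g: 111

Read left to right; each codeword is recognised as soon as it completes (prefix code):
  101→c | 101→c | 01→e | 1000→f | 101→c | 111→g | 111→g
Decoded message: ccefcgg

ccefcgg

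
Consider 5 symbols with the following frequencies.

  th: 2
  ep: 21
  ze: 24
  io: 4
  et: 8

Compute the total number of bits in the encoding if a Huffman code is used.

Greedily combine the two least-frequent nodes:
th(2) + io(4) → 6
6 + et(8) → 14
14 + ep(21) → 35
ze(24) + 35 → 59
Each symbol's bit-cost is frequency × depth; summing gives 114 bits (equivalently 6 + 14 + 35 + 59).

114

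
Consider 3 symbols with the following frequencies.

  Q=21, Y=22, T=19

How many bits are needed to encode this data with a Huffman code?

Greedily combine the two least-frequent nodes:
merge T(19) and Q(21): 40
merge Y(22) and 40: 62
Total encoded bits = sum of merged weights = 40 + 62 = 102.

102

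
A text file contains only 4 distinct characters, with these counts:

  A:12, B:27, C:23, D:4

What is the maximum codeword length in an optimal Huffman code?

3

Merge the two lowest-weight nodes at each step:
combine D(4), A(12) → 16
combine 16, C(23) → 39
combine B(27), 39 → 66
The first pair merged (D, A) ends up deepest, at depth 3.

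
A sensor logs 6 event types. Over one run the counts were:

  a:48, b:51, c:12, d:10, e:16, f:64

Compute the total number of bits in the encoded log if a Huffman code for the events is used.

462

Greedily combine the two least-frequent nodes:
d(10) + c(12) → 22
e(16) + 22 → 38
38 + a(48) → 86
b(51) + f(64) → 115
86 + 115 → 201
Total encoded bits = sum of merged weights = 22 + 38 + 86 + 115 + 201 = 462.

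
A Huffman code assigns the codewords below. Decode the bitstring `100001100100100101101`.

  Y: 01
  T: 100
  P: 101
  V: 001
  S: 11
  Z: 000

Read left to right; each codeword is recognised as soon as it completes (prefix code):
  100→T | 001→V | 100→T | 100→T | 100→T | 101→P | 101→P
Decoded message: TVTTTPP

TVTTTPP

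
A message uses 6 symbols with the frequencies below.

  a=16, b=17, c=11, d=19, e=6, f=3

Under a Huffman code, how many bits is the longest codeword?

Merge the two lowest-weight nodes at each step:
combine f(3), e(6) → 9
combine 9, c(11) → 20
combine a(16), b(17) → 33
combine d(19), 20 → 39
combine 33, 39 → 72
Maximum depth reached is 4.

4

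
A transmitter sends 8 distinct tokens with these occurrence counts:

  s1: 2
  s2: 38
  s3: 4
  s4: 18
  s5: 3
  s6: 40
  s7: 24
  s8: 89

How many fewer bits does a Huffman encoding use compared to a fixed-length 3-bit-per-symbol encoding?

Fixed-length: 3 bits × 218 symbols = 654 bits.
Huffman merges:
s1(2) + s5(3) → 5
s3(4) + 5 → 9
9 + s4(18) → 27
s7(24) + 27 → 51
s2(38) + s6(40) → 78
51 + 78 → 129
s8(89) + 129 → 218
Huffman total = 5 + 9 + 27 + 51 + 78 + 129 + 218 = 517 bits.
Saving = 654 − 517 = 137 bits.

137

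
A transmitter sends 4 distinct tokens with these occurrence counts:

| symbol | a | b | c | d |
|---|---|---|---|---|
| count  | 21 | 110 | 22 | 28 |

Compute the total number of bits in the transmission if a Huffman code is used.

295

Greedily combine the two least-frequent nodes:
merge a(21) and c(22): 43
merge d(28) and 43: 71
merge 71 and b(110): 181
The encoded length is the sum of every internal node's weight: 43 + 71 + 181 = 295 bits.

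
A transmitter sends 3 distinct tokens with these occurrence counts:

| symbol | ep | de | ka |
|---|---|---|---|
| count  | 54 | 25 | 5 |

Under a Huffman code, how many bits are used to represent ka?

Huffman merges, smallest pair first:
ka(5) + de(25) → 30
30 + ep(54) → 84
ka sits 2 levels below the root, so its codeword is 2 bits.

2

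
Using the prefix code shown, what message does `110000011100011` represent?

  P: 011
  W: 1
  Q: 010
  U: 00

Read left to right; each codeword is recognised as soon as it completes (prefix code):
  1→W | 1→W | 00→U | 00→U | 011→P | 1→W | 00→U | 011→P
Decoded message: WWUUPWUP

WWUUPWUP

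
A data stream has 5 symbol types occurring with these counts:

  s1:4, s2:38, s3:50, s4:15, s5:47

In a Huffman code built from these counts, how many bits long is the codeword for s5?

2

Huffman merges, smallest pair first:
s1(4) + s4(15) → 19
19 + s2(38) → 57
s5(47) + s3(50) → 97
57 + 97 → 154
s5 sits 2 levels below the root, so its codeword is 2 bits.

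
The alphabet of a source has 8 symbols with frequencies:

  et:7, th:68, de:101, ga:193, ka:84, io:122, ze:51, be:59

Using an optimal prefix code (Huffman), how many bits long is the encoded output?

Greedily combine the two least-frequent nodes:
combine et(7), ze(51) → 58
combine 58, be(59) → 117
combine th(68), ka(84) → 152
combine de(101), 117 → 218
combine io(122), 152 → 274
combine ga(193), 218 → 411
combine 274, 411 → 685
The encoded length is the sum of every internal node's weight: 58 + 117 + 152 + 218 + 274 + 411 + 685 = 1915 bits.

1915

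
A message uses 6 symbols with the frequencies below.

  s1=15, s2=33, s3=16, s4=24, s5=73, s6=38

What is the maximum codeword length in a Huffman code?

4

Merge the two lowest-weight nodes at each step:
merge s1(15) and s3(16): 31
merge s4(24) and 31: 55
merge s2(33) and s6(38): 71
merge 55 and 71: 126
merge s5(73) and 126: 199
The rarest symbols sit at the bottom; the longest codeword is 4 bits.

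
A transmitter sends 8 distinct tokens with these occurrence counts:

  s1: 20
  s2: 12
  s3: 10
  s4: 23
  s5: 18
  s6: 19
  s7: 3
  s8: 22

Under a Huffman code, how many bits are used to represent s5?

Build the tree from the bottom:
merge s7(3) and s3(10): 13
merge s2(12) and 13: 25
merge s5(18) and s6(19): 37
merge s1(20) and s8(22): 42
merge s4(23) and 25: 48
merge 37 and 42: 79
merge 48 and 79: 127
The subtree containing s5 is merged 3 times, so code length = 3.

3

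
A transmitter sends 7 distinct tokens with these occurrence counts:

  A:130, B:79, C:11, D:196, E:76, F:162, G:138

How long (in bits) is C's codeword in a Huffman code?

4

Build the tree from the bottom:
C(11) + E(76) → 87
B(79) + 87 → 166
A(130) + G(138) → 268
F(162) + 166 → 328
D(196) + 268 → 464
328 + 464 → 792
C's leaf is at depth 4, giving a 4-bit codeword.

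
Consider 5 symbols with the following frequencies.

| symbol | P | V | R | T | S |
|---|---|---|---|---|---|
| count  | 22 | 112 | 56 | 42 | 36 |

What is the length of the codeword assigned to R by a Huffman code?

Repeatedly merge the two smallest:
P(22) + S(36) → 58
T(42) + R(56) → 98
58 + 98 → 156
V(112) + 156 → 268
R's leaf is at depth 3, giving a 3-bit codeword.

3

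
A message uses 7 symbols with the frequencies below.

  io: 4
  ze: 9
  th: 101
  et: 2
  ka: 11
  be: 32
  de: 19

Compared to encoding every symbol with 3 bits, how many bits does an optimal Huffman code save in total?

187

Fixed-length: 3 bits × 178 symbols = 534 bits.
Huffman merges:
combine et(2), io(4) → 6
combine 6, ze(9) → 15
combine ka(11), 15 → 26
combine de(19), 26 → 45
combine be(32), 45 → 77
combine 77, th(101) → 178
Huffman total = 6 + 15 + 26 + 45 + 77 + 178 = 347 bits.
Saving = 534 − 347 = 187 bits.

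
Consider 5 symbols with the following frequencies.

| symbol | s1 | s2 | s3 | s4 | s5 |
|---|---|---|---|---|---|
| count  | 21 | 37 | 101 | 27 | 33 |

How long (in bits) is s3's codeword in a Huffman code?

1

Repeatedly merge the two smallest:
s1(21) + s4(27) → 48
s5(33) + s2(37) → 70
48 + 70 → 118
s3(101) + 118 → 219
s3 sits one level below the root: a 1-bit codeword.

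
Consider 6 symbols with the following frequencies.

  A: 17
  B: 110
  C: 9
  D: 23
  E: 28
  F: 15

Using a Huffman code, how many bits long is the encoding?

Build the Huffman tree bottom-up:
combine C(9), F(15) → 24
combine A(17), D(23) → 40
combine 24, E(28) → 52
combine 40, 52 → 92
combine 92, B(110) → 202
Total encoded bits = sum of merged weights = 24 + 40 + 52 + 92 + 202 = 410.

410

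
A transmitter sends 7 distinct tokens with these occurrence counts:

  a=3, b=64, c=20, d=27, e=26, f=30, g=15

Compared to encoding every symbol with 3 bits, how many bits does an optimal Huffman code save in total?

76

Fixed-length: 3 bits × 185 symbols = 555 bits.
Huffman merges:
combine a(3), g(15) → 18
combine 18, c(20) → 38
combine e(26), d(27) → 53
combine f(30), 38 → 68
combine 53, b(64) → 117
combine 68, 117 → 185
Huffman total = 18 + 38 + 53 + 68 + 117 + 185 = 479 bits.
Saving = 555 − 479 = 76 bits.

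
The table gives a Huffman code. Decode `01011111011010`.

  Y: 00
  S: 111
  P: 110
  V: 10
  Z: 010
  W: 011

ZSPPV

Read left to right; each codeword is recognised as soon as it completes (prefix code):
  010→Z | 111→S | 110→P | 110→P | 10→V
Decoded message: ZSPPV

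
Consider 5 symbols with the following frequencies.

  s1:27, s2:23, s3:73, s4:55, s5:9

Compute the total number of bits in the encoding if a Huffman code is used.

392

Merge the two smallest weights repeatedly:
s5(9) + s2(23) → 32
s1(27) + 32 → 59
s4(55) + 59 → 114
s3(73) + 114 → 187
Total encoded bits = sum of merged weights = 32 + 59 + 114 + 187 = 392.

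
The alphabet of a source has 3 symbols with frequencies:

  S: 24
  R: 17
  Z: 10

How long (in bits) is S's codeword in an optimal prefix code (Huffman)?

Build the tree from the bottom:
combine Z(10), R(17) → 27
combine S(24), 27 → 51
S is merged only at the final step, so code length = 1.

1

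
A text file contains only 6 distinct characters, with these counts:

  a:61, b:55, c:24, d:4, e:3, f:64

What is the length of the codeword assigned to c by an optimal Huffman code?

Huffman merges, smallest pair first:
merge e(3) and d(4): 7
merge 7 and c(24): 31
merge 31 and b(55): 86
merge a(61) and f(64): 125
merge 86 and 125: 211
c sits 3 levels below the root, so its codeword is 3 bits.

3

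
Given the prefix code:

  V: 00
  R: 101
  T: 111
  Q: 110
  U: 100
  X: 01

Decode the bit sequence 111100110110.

Read left to right; each codeword is recognised as soon as it completes (prefix code):
  111→T | 100→U | 110→Q | 110→Q
Decoded message: TUQQ

TUQQ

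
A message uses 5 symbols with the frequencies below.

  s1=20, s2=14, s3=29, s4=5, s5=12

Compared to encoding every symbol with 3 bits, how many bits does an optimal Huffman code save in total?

63

Fixed-length: 3 bits × 80 symbols = 240 bits.
Huffman merges:
merge s4(5) and s5(12): 17
merge s2(14) and 17: 31
merge s1(20) and s3(29): 49
merge 31 and 49: 80
Huffman total = 17 + 31 + 49 + 80 = 177 bits.
Saving = 240 − 177 = 63 bits.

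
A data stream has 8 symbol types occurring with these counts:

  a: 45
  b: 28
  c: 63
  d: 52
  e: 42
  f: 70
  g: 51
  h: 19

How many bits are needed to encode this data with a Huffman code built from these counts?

Merge the two smallest weights repeatedly:
merge h(19) and b(28): 47
merge e(42) and a(45): 87
merge 47 and g(51): 98
merge d(52) and c(63): 115
merge f(70) and 87: 157
merge 98 and 115: 213
merge 157 and 213: 370
The encoded length is the sum of every internal node's weight: 47 + 87 + 98 + 115 + 157 + 213 + 370 = 1087 bits.

1087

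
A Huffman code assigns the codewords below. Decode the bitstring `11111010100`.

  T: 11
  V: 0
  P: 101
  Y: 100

Read left to right; each codeword is recognised as soon as it completes (prefix code):
  11→T | 11→T | 101→P | 0→V | 100→Y
Decoded message: TTPVY

TTPVY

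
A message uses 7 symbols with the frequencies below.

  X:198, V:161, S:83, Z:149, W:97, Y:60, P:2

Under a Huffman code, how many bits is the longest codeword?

5

Merge the two lowest-weight nodes at each step:
merge P(2) and Y(60): 62
merge 62 and S(83): 145
merge W(97) and 145: 242
merge Z(149) and V(161): 310
merge X(198) and 242: 440
merge 310 and 440: 750
The rarest symbols sit at the bottom; the longest codeword is 5 bits.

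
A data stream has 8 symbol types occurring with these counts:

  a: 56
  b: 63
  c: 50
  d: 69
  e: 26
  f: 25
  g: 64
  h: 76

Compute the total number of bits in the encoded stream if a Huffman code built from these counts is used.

Merge the two smallest weights repeatedly:
merge f(25) and e(26): 51
merge c(50) and 51: 101
merge a(56) and b(63): 119
merge g(64) and d(69): 133
merge h(76) and 101: 177
merge 119 and 133: 252
merge 177 and 252: 429
Total encoded bits = sum of merged weights = 51 + 101 + 119 + 133 + 177 + 252 + 429 = 1262.

1262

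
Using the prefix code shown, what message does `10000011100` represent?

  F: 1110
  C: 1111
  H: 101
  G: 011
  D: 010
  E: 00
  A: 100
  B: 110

AEGA

Read left to right; each codeword is recognised as soon as it completes (prefix code):
  100→A | 00→E | 011→G | 100→A
Decoded message: AEGA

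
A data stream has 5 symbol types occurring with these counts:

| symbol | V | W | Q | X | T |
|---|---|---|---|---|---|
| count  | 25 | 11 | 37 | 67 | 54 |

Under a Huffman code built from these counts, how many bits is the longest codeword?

Merge the two lowest-weight nodes at each step:
combine W(11), V(25) → 36
combine 36, Q(37) → 73
combine T(54), X(67) → 121
combine 73, 121 → 194
The first pair merged (W, V) ends up deepest, at depth 3.

3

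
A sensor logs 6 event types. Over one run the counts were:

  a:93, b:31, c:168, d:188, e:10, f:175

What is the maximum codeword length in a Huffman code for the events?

4

Merge the two lowest-weight nodes at each step:
merge e(10) and b(31): 41
merge 41 and a(93): 134
merge 134 and c(168): 302
merge f(175) and d(188): 363
merge 302 and 363: 665
The rarest symbols sit at the bottom; the longest codeword is 4 bits.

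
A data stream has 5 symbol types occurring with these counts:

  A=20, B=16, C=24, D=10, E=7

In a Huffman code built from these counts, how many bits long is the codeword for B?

Repeatedly merge the two smallest:
E(7) + D(10) → 17
B(16) + 17 → 33
A(20) + C(24) → 44
33 + 44 → 77
B sits 2 levels below the root, so its codeword is 2 bits.

2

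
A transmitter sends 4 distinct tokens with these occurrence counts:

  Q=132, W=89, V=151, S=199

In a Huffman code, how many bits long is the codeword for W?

Huffman merges, smallest pair first:
W(89) + Q(132) → 221
V(151) + S(199) → 350
221 + 350 → 571
W's leaf is at depth 2, giving a 2-bit codeword.

2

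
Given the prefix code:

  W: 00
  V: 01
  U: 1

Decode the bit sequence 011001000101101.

VUWUWVVUV

Read left to right; each codeword is recognised as soon as it completes (prefix code):
  01→V | 1→U | 00→W | 1→U | 00→W | 01→V | 01→V | 1→U | 01→V
Decoded message: VUWUWVVUV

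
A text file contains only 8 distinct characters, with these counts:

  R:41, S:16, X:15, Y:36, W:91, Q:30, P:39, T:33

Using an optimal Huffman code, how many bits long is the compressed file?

843

Merge the two smallest weights repeatedly:
combine X(15), S(16) → 31
combine Q(30), 31 → 61
combine T(33), Y(36) → 69
combine P(39), R(41) → 80
combine 61, 69 → 130
combine 80, W(91) → 171
combine 130, 171 → 301
Total encoded bits = sum of merged weights = 31 + 61 + 69 + 80 + 130 + 171 + 301 = 843.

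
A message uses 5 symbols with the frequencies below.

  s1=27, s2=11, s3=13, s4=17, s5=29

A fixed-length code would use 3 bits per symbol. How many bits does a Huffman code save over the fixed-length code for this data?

73

Fixed-length: 3 bits × 97 symbols = 291 bits.
Huffman merges:
s2(11) + s3(13) → 24
s4(17) + 24 → 41
s1(27) + s5(29) → 56
41 + 56 → 97
Huffman total = 24 + 41 + 56 + 97 = 218 bits.
Saving = 291 − 218 = 73 bits.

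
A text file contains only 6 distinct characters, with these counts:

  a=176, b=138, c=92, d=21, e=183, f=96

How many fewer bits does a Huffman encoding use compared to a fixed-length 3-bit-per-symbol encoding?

384

Fixed-length: 3 bits × 706 symbols = 2118 bits.
Huffman merges:
combine d(21), c(92) → 113
combine f(96), 113 → 209
combine b(138), a(176) → 314
combine e(183), 209 → 392
combine 314, 392 → 706
Huffman total = 113 + 209 + 314 + 392 + 706 = 1734 bits.
Saving = 2118 − 1734 = 384 bits.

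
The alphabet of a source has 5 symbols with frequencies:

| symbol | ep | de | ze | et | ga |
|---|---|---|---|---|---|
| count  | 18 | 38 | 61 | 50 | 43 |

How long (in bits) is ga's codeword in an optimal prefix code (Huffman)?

Build the tree from the bottom:
combine ep(18), de(38) → 56
combine ga(43), et(50) → 93
combine 56, ze(61) → 117
combine 93, 117 → 210
ga's leaf is at depth 2, giving a 2-bit codeword.

2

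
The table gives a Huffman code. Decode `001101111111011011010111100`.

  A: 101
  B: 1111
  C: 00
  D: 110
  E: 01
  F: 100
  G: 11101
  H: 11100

Read left to right; each codeword is recognised as soon as it completes (prefix code):
  00→C | 110→D | 1111→B | 11101→G | 101→A | 101→A | 01→E | 11100→H
Decoded message: CDBGAAEH

CDBGAAEH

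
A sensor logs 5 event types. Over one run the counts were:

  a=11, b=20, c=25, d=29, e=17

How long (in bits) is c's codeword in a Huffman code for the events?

2

Build the tree from the bottom:
combine a(11), e(17) → 28
combine b(20), c(25) → 45
combine 28, d(29) → 57
combine 45, 57 → 102
c's leaf is at depth 2, giving a 2-bit codeword.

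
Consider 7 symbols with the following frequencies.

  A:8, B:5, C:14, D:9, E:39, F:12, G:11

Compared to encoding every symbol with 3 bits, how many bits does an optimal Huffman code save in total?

Fixed-length: 3 bits × 98 symbols = 294 bits.
Huffman merges:
B(5) + A(8) → 13
D(9) + G(11) → 20
F(12) + 13 → 25
C(14) + 20 → 34
25 + 34 → 59
E(39) + 59 → 98
Huffman total = 13 + 20 + 25 + 34 + 59 + 98 = 249 bits.
Saving = 294 − 249 = 45 bits.

45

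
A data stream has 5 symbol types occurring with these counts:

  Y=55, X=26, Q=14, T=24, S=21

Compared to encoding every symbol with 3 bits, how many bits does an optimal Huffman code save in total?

Fixed-length: 3 bits × 140 symbols = 420 bits.
Huffman merges:
Q(14) + S(21) → 35
T(24) + X(26) → 50
35 + 50 → 85
Y(55) + 85 → 140
Huffman total = 35 + 50 + 85 + 140 = 310 bits.
Saving = 420 − 310 = 110 bits.

110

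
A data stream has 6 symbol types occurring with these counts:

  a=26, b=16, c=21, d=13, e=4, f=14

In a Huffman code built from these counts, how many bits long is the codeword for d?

3

Repeatedly merge the two smallest:
e(4) + d(13) → 17
f(14) + b(16) → 30
17 + c(21) → 38
a(26) + 30 → 56
38 + 56 → 94
d sits 3 levels below the root, so its codeword is 3 bits.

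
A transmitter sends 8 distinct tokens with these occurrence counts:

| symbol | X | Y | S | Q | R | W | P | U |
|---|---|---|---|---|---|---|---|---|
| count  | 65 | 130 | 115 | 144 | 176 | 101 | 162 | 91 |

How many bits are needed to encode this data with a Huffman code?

Build the Huffman tree bottom-up:
combine X(65), U(91) → 156
combine W(101), S(115) → 216
combine Y(130), Q(144) → 274
combine 156, P(162) → 318
combine R(176), 216 → 392
combine 274, 318 → 592
combine 392, 592 → 984
Total encoded bits = sum of merged weights = 156 + 216 + 274 + 318 + 392 + 592 + 984 = 2932.

2932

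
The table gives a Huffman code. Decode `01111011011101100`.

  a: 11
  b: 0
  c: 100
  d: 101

Read left to right; each codeword is recognised as soon as it completes (prefix code):
  0→b | 11→a | 11→a | 0→b | 11→a | 0→b | 11→a | 101→d | 100→c
Decoded message: baababadc

baababadc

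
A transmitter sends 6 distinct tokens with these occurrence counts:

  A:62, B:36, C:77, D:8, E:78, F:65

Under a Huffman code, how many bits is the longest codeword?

4

Merge the two lowest-weight nodes at each step:
D(8) + B(36) → 44
44 + A(62) → 106
F(65) + C(77) → 142
E(78) + 106 → 184
142 + 184 → 326
The rarest symbols sit at the bottom; the longest codeword is 4 bits.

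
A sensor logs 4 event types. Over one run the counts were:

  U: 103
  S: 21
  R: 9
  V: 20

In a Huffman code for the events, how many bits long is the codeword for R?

Repeatedly merge the two smallest:
R(9) + V(20) → 29
S(21) + 29 → 50
50 + U(103) → 153
R's leaf is at depth 3, giving a 3-bit codeword.

3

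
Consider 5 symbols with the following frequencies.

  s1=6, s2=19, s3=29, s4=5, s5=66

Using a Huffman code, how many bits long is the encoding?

225

Merge the two smallest weights repeatedly:
merge s4(5) and s1(6): 11
merge 11 and s2(19): 30
merge s3(29) and 30: 59
merge 59 and s5(66): 125
The encoded length is the sum of every internal node's weight: 11 + 30 + 59 + 125 = 225 bits.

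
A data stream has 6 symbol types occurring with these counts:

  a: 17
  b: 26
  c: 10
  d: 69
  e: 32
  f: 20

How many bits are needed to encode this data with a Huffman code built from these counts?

Greedily combine the two least-frequent nodes:
merge c(10) and a(17): 27
merge f(20) and b(26): 46
merge 27 and e(32): 59
merge 46 and 59: 105
merge d(69) and 105: 174
Each symbol's bit-cost is frequency × depth; summing gives 411 bits (equivalently 27 + 46 + 59 + 105 + 174).

411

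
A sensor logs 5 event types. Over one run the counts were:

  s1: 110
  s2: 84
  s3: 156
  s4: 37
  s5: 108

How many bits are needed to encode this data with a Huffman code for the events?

1111

Greedily combine the two least-frequent nodes:
combine s4(37), s2(84) → 121
combine s5(108), s1(110) → 218
combine 121, s3(156) → 277
combine 218, 277 → 495
The encoded length is the sum of every internal node's weight: 121 + 218 + 277 + 495 = 1111 bits.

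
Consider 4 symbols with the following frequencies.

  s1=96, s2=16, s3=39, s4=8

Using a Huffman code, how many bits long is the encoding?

Merge the two smallest weights repeatedly:
s4(8) + s2(16) → 24
24 + s3(39) → 63
63 + s1(96) → 159
Each symbol's bit-cost is frequency × depth; summing gives 246 bits (equivalently 24 + 63 + 159).

246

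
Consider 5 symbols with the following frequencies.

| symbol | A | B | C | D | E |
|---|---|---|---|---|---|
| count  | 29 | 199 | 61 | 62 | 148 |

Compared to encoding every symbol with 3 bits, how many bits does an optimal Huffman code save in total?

Fixed-length: 3 bits × 499 symbols = 1497 bits.
Huffman merges:
merge A(29) and C(61): 90
merge D(62) and 90: 152
merge E(148) and 152: 300
merge B(199) and 300: 499
Huffman total = 90 + 152 + 300 + 499 = 1041 bits.
Saving = 1497 − 1041 = 456 bits.

456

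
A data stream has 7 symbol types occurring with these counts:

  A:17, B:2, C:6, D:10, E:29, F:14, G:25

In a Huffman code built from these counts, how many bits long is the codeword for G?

Build the tree from the bottom:
combine B(2), C(6) → 8
combine 8, D(10) → 18
combine F(14), A(17) → 31
combine 18, G(25) → 43
combine E(29), 31 → 60
combine 43, 60 → 103
G's leaf is at depth 2, giving a 2-bit codeword.

2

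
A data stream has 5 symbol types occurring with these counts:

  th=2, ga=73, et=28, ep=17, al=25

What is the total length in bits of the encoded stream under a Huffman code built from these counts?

280

Greedily combine the two least-frequent nodes:
combine th(2), ep(17) → 19
combine 19, al(25) → 44
combine et(28), 44 → 72
combine 72, ga(73) → 145
Each symbol's bit-cost is frequency × depth; summing gives 280 bits (equivalently 19 + 44 + 72 + 145).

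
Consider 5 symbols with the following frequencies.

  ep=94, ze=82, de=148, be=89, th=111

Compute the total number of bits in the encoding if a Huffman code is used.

1219

Build the Huffman tree bottom-up:
ze(82) + be(89) → 171
ep(94) + th(111) → 205
de(148) + 171 → 319
205 + 319 → 524
The encoded length is the sum of every internal node's weight: 171 + 205 + 319 + 524 = 1219 bits.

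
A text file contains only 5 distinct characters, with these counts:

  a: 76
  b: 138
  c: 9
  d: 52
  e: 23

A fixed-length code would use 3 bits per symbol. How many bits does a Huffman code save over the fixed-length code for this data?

320

Fixed-length: 3 bits × 298 symbols = 894 bits.
Huffman merges:
c(9) + e(23) → 32
32 + d(52) → 84
a(76) + 84 → 160
b(138) + 160 → 298
Huffman total = 32 + 84 + 160 + 298 = 574 bits.
Saving = 894 − 574 = 320 bits.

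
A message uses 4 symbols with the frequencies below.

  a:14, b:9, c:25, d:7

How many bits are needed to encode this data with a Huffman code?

Merge the two smallest weights repeatedly:
combine d(7), b(9) → 16
combine a(14), 16 → 30
combine c(25), 30 → 55
Each symbol's bit-cost is frequency × depth; summing gives 101 bits (equivalently 16 + 30 + 55).

101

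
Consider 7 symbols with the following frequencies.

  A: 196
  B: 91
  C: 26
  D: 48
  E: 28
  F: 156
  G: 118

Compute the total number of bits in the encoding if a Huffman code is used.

Merge the two smallest weights repeatedly:
combine C(26), E(28) → 54
combine D(48), 54 → 102
combine B(91), 102 → 193
combine G(118), F(156) → 274
combine 193, A(196) → 389
combine 274, 389 → 663
The encoded length is the sum of every internal node's weight: 54 + 102 + 193 + 274 + 389 + 663 = 1675 bits.

1675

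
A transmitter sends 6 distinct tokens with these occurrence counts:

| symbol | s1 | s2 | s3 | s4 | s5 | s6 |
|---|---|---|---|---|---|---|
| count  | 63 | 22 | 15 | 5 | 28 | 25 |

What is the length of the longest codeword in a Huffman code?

Merge the two lowest-weight nodes at each step:
merge s4(5) and s3(15): 20
merge 20 and s2(22): 42
merge s6(25) and s5(28): 53
merge 42 and 53: 95
merge s1(63) and 95: 158
The first pair merged (s4, s3) ends up deepest, at depth 4.

4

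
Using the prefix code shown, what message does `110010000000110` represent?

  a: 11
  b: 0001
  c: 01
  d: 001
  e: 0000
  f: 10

adebf

Read left to right; each codeword is recognised as soon as it completes (prefix code):
  11→a | 001→d | 0000→e | 0001→b | 10→f
Decoded message: adebf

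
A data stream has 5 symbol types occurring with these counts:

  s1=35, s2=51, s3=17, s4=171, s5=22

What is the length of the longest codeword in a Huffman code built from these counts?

Merge the two lowest-weight nodes at each step:
combine s3(17), s5(22) → 39
combine s1(35), 39 → 74
combine s2(51), 74 → 125
combine 125, s4(171) → 296
Maximum depth reached is 4.

4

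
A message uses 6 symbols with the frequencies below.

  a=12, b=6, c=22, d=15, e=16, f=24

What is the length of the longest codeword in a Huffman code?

Merge the two lowest-weight nodes at each step:
combine b(6), a(12) → 18
combine d(15), e(16) → 31
combine 18, c(22) → 40
combine f(24), 31 → 55
combine 40, 55 → 95
The first pair merged (b, a) ends up deepest, at depth 3.

3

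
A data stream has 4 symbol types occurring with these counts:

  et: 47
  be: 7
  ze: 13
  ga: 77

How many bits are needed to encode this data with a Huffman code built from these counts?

231

Greedily combine the two least-frequent nodes:
be(7) + ze(13) → 20
20 + et(47) → 67
67 + ga(77) → 144
Each symbol's bit-cost is frequency × depth; summing gives 231 bits (equivalently 20 + 67 + 144).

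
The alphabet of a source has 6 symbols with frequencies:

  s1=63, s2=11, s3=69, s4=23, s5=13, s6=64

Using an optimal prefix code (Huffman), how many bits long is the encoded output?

557

Build the Huffman tree bottom-up:
merge s2(11) and s5(13): 24
merge s4(23) and 24: 47
merge 47 and s1(63): 110
merge s6(64) and s3(69): 133
merge 110 and 133: 243
Each symbol's bit-cost is frequency × depth; summing gives 557 bits (equivalently 24 + 47 + 110 + 133 + 243).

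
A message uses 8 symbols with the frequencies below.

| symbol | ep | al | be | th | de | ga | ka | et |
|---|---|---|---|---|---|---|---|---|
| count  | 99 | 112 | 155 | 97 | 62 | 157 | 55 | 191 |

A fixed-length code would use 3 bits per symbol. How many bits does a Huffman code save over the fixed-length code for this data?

Fixed-length: 3 bits × 928 symbols = 2784 bits.
Huffman merges:
merge ka(55) and de(62): 117
merge th(97) and ep(99): 196
merge al(112) and 117: 229
merge be(155) and ga(157): 312
merge et(191) and 196: 387
merge 229 and 312: 541
merge 387 and 541: 928
Huffman total = 117 + 196 + 229 + 312 + 387 + 541 + 928 = 2710 bits.
Saving = 2784 − 2710 = 74 bits.

74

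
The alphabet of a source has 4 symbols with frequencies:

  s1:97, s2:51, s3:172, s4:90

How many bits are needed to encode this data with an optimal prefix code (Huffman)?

789

Greedily combine the two least-frequent nodes:
merge s2(51) and s4(90): 141
merge s1(97) and 141: 238
merge s3(172) and 238: 410
The encoded length is the sum of every internal node's weight: 141 + 238 + 410 = 789 bits.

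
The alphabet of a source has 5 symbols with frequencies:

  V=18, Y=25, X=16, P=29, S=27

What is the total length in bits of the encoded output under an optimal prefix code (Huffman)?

264

Merge the two smallest weights repeatedly:
X(16) + V(18) → 34
Y(25) + S(27) → 52
P(29) + 34 → 63
52 + 63 → 115
The encoded length is the sum of every internal node's weight: 34 + 52 + 63 + 115 = 264 bits.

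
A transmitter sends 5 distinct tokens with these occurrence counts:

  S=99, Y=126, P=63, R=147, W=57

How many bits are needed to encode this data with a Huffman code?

Build the Huffman tree bottom-up:
combine W(57), P(63) → 120
combine S(99), 120 → 219
combine Y(126), R(147) → 273
combine 219, 273 → 492
The encoded length is the sum of every internal node's weight: 120 + 219 + 273 + 492 = 1104 bits.

1104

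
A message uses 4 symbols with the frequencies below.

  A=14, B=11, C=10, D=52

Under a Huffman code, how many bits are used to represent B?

Repeatedly merge the two smallest:
combine C(10), B(11) → 21
combine A(14), 21 → 35
combine 35, D(52) → 87
B's leaf is at depth 3, giving a 3-bit codeword.

3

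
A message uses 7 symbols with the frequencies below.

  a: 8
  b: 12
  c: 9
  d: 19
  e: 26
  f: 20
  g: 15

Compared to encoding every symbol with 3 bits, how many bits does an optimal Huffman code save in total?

Fixed-length: 3 bits × 109 symbols = 327 bits.
Huffman merges:
merge a(8) and c(9): 17
merge b(12) and g(15): 27
merge 17 and d(19): 36
merge f(20) and e(26): 46
merge 27 and 36: 63
merge 46 and 63: 109
Huffman total = 17 + 27 + 36 + 46 + 63 + 109 = 298 bits.
Saving = 327 − 298 = 29 bits.

29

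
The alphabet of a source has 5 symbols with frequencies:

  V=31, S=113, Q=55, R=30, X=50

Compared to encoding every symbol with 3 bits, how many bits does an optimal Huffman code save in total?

Fixed-length: 3 bits × 279 symbols = 837 bits.
Huffman merges:
R(30) + V(31) → 61
X(50) + Q(55) → 105
61 + 105 → 166
S(113) + 166 → 279
Huffman total = 61 + 105 + 166 + 279 = 611 bits.
Saving = 837 − 611 = 226 bits.

226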